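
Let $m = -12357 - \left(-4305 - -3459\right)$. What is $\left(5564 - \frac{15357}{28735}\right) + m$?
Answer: $- \frac{170902402}{28735} \approx -5947.5$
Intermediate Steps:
$m = -11511$ ($m = -12357 - \left(-4305 + 3459\right) = -12357 - -846 = -12357 + 846 = -11511$)
$\left(5564 - \frac{15357}{28735}\right) + m = \left(5564 - \frac{15357}{28735}\right) - 11511 = \frac{159866183}{28735} - 11511 = - \frac{170902402}{28735}$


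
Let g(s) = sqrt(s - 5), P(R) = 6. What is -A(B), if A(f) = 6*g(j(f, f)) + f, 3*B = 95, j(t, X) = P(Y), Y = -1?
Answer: -113/3 ≈ -37.667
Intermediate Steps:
j(t, X) = 6
g(s) = sqrt(-5 + s)
B = 95/3 (B = (1/3)*95 = 95/3 ≈ 31.667)
A(f) = 6 + f (A(f) = 6*sqrt(-5 + 6) + f = 6*sqrt(1) + f = 6*1 + f = 6 + f)
-A(B) = -(6 + 95/3) = -1*113/3 = -113/3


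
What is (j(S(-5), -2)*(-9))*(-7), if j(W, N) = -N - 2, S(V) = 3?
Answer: 0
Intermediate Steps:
j(W, N) = -2 - N
(j(S(-5), -2)*(-9))*(-7) = ((-2 - 1*(-2))*(-9))*(-7) = ((-2 + 2)*(-9))*(-7) = (0*(-9))*(-7) = 0*(-7) = 0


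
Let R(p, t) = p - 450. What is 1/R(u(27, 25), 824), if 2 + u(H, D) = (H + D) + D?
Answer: -1/375 ≈ -0.0026667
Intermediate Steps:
u(H, D) = -2 + H + 2*D (u(H, D) = -2 + ((H + D) + D) = -2 + ((D + H) + D) = -2 + (H + 2*D) = -2 + H + 2*D)
R(p, t) = -450 + p
1/R(u(27, 25), 824) = 1/(-450 + (-2 + 27 + 2*25)) = 1/(-450 + (-2 + 27 + 50)) = 1/(-450 + 75) = 1/(-375) = -1/375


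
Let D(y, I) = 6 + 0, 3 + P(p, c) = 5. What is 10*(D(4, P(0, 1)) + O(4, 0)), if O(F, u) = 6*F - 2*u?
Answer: 300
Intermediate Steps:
P(p, c) = 2 (P(p, c) = -3 + 5 = 2)
D(y, I) = 6
O(F, u) = -2*u + 6*F
10*(D(4, P(0, 1)) + O(4, 0)) = 10*(6 + (-2*0 + 6*4)) = 10*(6 + (0 + 24)) = 10*(6 + 24) = 10*30 = 300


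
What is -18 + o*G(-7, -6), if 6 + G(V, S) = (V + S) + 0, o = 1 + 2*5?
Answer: -227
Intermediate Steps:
o = 11 (o = 1 + 10 = 11)
G(V, S) = -6 + S + V (G(V, S) = -6 + ((V + S) + 0) = -6 + ((S + V) + 0) = -6 + (S + V) = -6 + S + V)
-18 + o*G(-7, -6) = -18 + 11*(-6 - 6 - 7) = -18 + 11*(-19) = -18 - 209 = -227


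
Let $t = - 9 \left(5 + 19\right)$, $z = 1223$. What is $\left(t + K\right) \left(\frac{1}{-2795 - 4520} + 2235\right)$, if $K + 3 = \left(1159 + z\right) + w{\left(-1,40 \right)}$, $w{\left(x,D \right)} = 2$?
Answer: $\frac{7079127392}{1463} \approx 4.8388 \cdot 10^{6}$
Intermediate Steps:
$K = 2381$ ($K = -3 + \left(\left(1159 + 1223\right) + 2\right) = -3 + \left(2382 + 2\right) = -3 + 2384 = 2381$)
$t = -216$ ($t = \left(-9\right) 24 = -216$)
$\left(t + K\right) \left(\frac{1}{-2795 - 4520} + 2235\right) = \left(-216 + 2381\right) \left(\frac{1}{-2795 - 4520} + 2235\right) = 2165 \left(\frac{1}{-7315} + 2235\right) = 2165 \left(- \frac{1}{7315} + 2235\right) = 2165 \cdot \frac{16349024}{7315} = \frac{7079127392}{1463}$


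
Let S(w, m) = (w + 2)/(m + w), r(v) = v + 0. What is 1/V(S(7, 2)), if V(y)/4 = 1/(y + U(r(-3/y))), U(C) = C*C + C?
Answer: 7/4 ≈ 1.7500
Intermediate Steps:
r(v) = v
U(C) = C + C**2 (U(C) = C**2 + C = C + C**2)
S(w, m) = (2 + w)/(m + w)
V(y) = 4/(y - 3*(1 - 3/y)/y) (V(y) = 4/(y + (-3/y)*(1 - 3/y)) = 4/(y - 3*(1 - 3/y)/y))
1/V(S(7, 2)) = 1/(4*((2 + 7)/(2 + 7))**2/(9 + ((2 + 7)/(2 + 7))**3 - 3*(2 + 7)/(2 + 7))) = 1/(4*(9/9)**2/(9 + (9/9)**3 - 3*9/9)) = 1/(4*((1/9)*9)**2/(9 + ((1/9)*9)**3 - 9/3)) = 1/(4*1**2/(9 + 1**3 - 3*1)) = 1/(4*1/(9 + 1 - 3)) = 1/(4*1/7) = 1/(4*1*(1/7)) = 1/(4/7) = 7/4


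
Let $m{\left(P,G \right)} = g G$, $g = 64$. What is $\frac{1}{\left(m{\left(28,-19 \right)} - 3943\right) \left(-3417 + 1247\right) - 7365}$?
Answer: $\frac{1}{11187665} \approx 8.9384 \cdot 10^{-8}$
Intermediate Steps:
$m{\left(P,G \right)} = 64 G$
$\frac{1}{\left(m{\left(28,-19 \right)} - 3943\right) \left(-3417 + 1247\right) - 7365} = \frac{1}{\left(64 \left(-19\right) - 3943\right) \left(-3417 + 1247\right) - 7365} = \frac{1}{\left(-1216 - 3943\right) \left(-2170\right) - 7365} = \frac{1}{\left(-5159\right) \left(-2170\right) - 7365} = \frac{1}{11195030 - 7365} = \frac{1}{11187665}$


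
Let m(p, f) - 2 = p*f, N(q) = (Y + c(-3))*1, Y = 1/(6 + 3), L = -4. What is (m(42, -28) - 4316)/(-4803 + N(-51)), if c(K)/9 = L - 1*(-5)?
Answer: 9882/8629 ≈ 1.1452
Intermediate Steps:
c(K) = 9 (c(K) = 9*(-4 - 1*(-5)) = 9*(-4 + 5) = 9*1 = 9)
Y = ⅑ (Y = 1/9 = ⅑ ≈ 0.11111)
N(q) = 82/9 (N(q) = (⅑ + 9)*1 = (82/9)*1 = 82/9)
m(p, f) = 2 + f*p (m(p, f) = 2 + p*f = 2 + f*p)
(m(42, -28) - 4316)/(-4803 + N(-51)) = ((2 - 28*42) - 4316)/(-4803 + 82/9) = ((2 - 1176) - 4316)/(-43145/9) = (-1174 - 4316)*(-9/43145) = -5490*(-9/43145) = 9882/8629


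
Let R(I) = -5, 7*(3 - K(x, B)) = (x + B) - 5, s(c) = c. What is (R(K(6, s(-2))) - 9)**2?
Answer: 196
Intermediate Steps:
K(x, B) = 26/7 - B/7 - x/7 (K(x, B) = 3 - ((x + B) - 5)/7 = 3 - ((B + x) - 5)/7 = 3 - (-5 + B + x)/7 = 3 + (5/7 - B/7 - x/7) = 26/7 - B/7 - x/7)
(R(K(6, s(-2))) - 9)**2 = (-5 - 9)**2 = (-14)**2 = 196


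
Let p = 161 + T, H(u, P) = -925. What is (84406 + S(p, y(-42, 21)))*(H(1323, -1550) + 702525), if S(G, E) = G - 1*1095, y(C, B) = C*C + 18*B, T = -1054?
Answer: 57824468800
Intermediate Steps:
y(C, B) = C² + 18*B
p = -893 (p = 161 - 1054 = -893)
S(G, E) = -1095 + G (S(G, E) = G - 1095 = -1095 + G)
(84406 + S(p, y(-42, 21)))*(H(1323, -1550) + 702525) = (84406 + (-1095 - 893))*(-925 + 702525) = (84406 - 1988)*701600 = 82418*701600 = 57824468800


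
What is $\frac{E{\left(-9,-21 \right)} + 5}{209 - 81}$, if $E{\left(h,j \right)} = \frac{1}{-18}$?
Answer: $\frac{89}{2304} \approx 0.038628$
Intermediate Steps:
$E{\left(h,j \right)} = - \frac{1}{18}$
$\frac{E{\left(-9,-21 \right)} + 5}{209 - 81} = \frac{- \frac{1}{18} + 5}{209 - 81} = \frac{89}{18 \cdot 128} = \frac{89}{18} \cdot \frac{1}{128} = \frac{89}{2304}$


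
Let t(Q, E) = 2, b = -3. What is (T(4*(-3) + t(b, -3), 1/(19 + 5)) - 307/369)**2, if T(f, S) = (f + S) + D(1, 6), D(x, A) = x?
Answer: 835267801/8714304 ≈ 95.850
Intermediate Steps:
T(f, S) = 1 + S + f (T(f, S) = (f + S) + 1 = (S + f) + 1 = 1 + S + f)
(T(4*(-3) + t(b, -3), 1/(19 + 5)) - 307/369)**2 = ((1 + 1/(19 + 5) + (4*(-3) + 2)) - 307/369)**2 = ((1 + 1/24 + (-12 + 2)) - 307*1/369)**2 = ((1 + 1/24 - 10) - 307/369)**2 = (-215/24 - 307/369)**2 = (-28901/2952)**2 = 835267801/8714304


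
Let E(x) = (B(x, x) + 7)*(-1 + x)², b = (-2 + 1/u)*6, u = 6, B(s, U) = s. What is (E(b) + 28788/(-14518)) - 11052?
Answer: -84422046/7259 ≈ -11630.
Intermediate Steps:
b = -11 (b = (-2 + 1/6)*6 = (-2 + 1*(⅙))*6 = (-2 + ⅙)*6 = -11/6*6 = -11)
E(x) = (-1 + x)²*(7 + x) (E(x) = (x + 7)*(-1 + x)² = (7 + x)*(-1 + x)² = (-1 + x)²*(7 + x))
(E(b) + 28788/(-14518)) - 11052 = ((-1 - 11)²*(7 - 11) + 28788/(-14518)) - 11052 = ((-12)²*(-4) + 28788*(-1/14518)) - 11052 = (144*(-4) - 14394/7259) - 11052 = (-576 - 14394/7259) - 11052 = -4195578/7259 - 11052 = -84422046/7259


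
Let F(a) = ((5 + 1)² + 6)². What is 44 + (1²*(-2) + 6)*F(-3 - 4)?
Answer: 7100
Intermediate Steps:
F(a) = 1764 (F(a) = (6² + 6)² = (36 + 6)² = 42² = 1764)
44 + (1²*(-2) + 6)*F(-3 - 4) = 44 + (1²*(-2) + 6)*1764 = 44 + (1*(-2) + 6)*1764 = 44 + (-2 + 6)*1764 = 44 + 4*1764 = 44 + 7056 = 7100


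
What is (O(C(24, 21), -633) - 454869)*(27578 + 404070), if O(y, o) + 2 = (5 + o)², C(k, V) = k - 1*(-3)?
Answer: -26109092576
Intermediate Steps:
C(k, V) = 3 + k (C(k, V) = k + 3 = 3 + k)
O(y, o) = -2 + (5 + o)²
(O(C(24, 21), -633) - 454869)*(27578 + 404070) = ((-2 + (5 - 633)²) - 454869)*(27578 + 404070) = ((-2 + (-628)²) - 454869)*431648 = ((-2 + 394384) - 454869)*431648 = (394382 - 454869)*431648 = -60487*431648 = -26109092576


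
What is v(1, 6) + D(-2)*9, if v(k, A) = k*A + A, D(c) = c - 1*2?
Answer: -24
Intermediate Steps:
D(c) = -2 + c (D(c) = c - 2 = -2 + c)
v(k, A) = A + A*k (v(k, A) = A*k + A = A + A*k)
v(1, 6) + D(-2)*9 = 6*(1 + 1) + (-2 - 2)*9 = 6*2 - 4*9 = 12 - 36 = -24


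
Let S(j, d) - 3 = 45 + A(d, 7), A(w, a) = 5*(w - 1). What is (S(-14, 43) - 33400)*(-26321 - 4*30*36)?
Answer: 1015504022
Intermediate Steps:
A(w, a) = -5 + 5*w (A(w, a) = 5*(-1 + w) = -5 + 5*w)
S(j, d) = 43 + 5*d (S(j, d) = 3 + (45 + (-5 + 5*d)) = 3 + (40 + 5*d) = 43 + 5*d)
(S(-14, 43) - 33400)*(-26321 - 4*30*36) = ((43 + 5*43) - 33400)*(-26321 - 4*30*36) = ((43 + 215) - 33400)*(-26321 - 120*36) = (258 - 33400)*(-26321 - 4320) = -33142*(-30641) = 1015504022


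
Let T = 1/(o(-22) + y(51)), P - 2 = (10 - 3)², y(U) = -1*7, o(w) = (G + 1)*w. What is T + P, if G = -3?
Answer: 1888/37 ≈ 51.027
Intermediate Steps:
o(w) = -2*w (o(w) = (-3 + 1)*w = -2*w)
y(U) = -7
P = 51 (P = 2 + (10 - 3)² = 2 + 7² = 2 + 49 = 51)
T = 1/37 (T = 1/(-2*(-22) - 7) = 1/(44 - 7) = 1/37 ≈ 0.027027)
T + P = 1/37 + 51 = 1888/37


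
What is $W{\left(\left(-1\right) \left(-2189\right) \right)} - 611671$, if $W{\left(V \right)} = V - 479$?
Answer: $-609961$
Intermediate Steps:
$W{\left(V \right)} = -479 + V$ ($W{\left(V \right)} = V - 479 = -479 + V$)
$W{\left(\left(-1\right) \left(-2189\right) \right)} - 611671 = \left(-479 - -2189\right) - 611671 = \left(-479 + 2189\right) - 611671 = 1710 - 611671 = -609961$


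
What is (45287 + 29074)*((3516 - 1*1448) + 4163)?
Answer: 463343391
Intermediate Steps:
(45287 + 29074)*((3516 - 1*1448) + 4163) = 74361*((3516 - 1448) + 4163) = 74361*(2068 + 4163) = 74361*6231 = 463343391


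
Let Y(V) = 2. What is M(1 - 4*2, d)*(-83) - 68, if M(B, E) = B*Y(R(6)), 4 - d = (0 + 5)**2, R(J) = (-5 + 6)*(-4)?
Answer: 1094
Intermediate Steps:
R(J) = -4 (R(J) = 1*(-4) = -4)
d = -21 (d = 4 - (0 + 5)**2 = 4 - 1*5**2 = 4 - 1*25 = 4 - 25 = -21)
M(B, E) = 2*B (M(B, E) = B*2 = 2*B)
M(1 - 4*2, d)*(-83) - 68 = (2*(1 - 4*2))*(-83) - 68 = (2*(1 - 8))*(-83) - 68 = (2*(-7))*(-83) - 68 = -14*(-83) - 68 = 1162 - 68 = 1094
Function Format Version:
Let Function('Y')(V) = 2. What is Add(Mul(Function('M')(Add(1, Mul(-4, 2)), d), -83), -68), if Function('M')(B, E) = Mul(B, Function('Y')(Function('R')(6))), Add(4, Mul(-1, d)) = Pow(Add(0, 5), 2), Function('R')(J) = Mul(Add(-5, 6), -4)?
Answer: 1094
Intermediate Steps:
Function('R')(J) = -4 (Function('R')(J) = Mul(1, -4) = -4)
d = -21 (d = Add(4, Mul(-1, Pow(Add(0, 5), 2))) = Add(4, Mul(-1, Pow(5, 2))) = Add(4, Mul(-1, 25)) = Add(4, -25) = -21)
Function('M')(B, E) = Mul(2, B) (Function('M')(B, E) = Mul(B, 2) = Mul(2, B))
Add(Mul(Function('M')(Add(1, Mul(-4, 2)), d), -83), -68) = Add(Mul(Mul(2, Add(1, Mul(-4, 2))), -83), -68) = Add(Mul(Mul(2, Add(1, -8)), -83), -68) = Add(Mul(Mul(2, -7), -83), -68) = Add(Mul(-14, -83), -68) = Add(1162, -68) = 1094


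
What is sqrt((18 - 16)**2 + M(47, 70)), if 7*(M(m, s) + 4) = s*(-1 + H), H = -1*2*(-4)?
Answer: sqrt(70) ≈ 8.3666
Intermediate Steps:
H = 8 (H = -2*(-4) = 8)
M(m, s) = -4 + s (M(m, s) = -4 + (s*(-1 + 8))/7 = -4 + (s*7)/7 = -4 + (7*s)/7 = -4 + s)
sqrt((18 - 16)**2 + M(47, 70)) = sqrt((18 - 16)**2 + (-4 + 70)) = sqrt(2**2 + 66) = sqrt(4 + 66) = sqrt(70)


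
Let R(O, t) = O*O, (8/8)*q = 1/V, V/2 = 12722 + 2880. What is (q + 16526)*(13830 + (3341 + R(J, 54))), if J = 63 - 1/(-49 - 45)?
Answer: 96331039657634925/275718544 ≈ 3.4938e+8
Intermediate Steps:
V = 31204 (V = 2*(12722 + 2880) = 2*15602 = 31204)
q = 1/31204 ≈ 3.2047e-5
J = 5923/94 (J = 63 - 1/(-94) = 63 - 1*(-1/94) = 63 + 1/94 = 5923/94 ≈ 63.011)
R(O, t) = O**2
(q + 16526)*(13830 + (3341 + R(J, 54))) = (1/31204 + 16526)*(13830 + (3341 + (5923/94)**2)) = 515677305*(13830 + (3341 + 35081929/8836))/31204 = 515677305*(13830 + 64603005/8836)/31204 = (515677305/31204)*(186804885/8836) = 96331039657634925/275718544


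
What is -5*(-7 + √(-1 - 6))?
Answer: 35 - 5*I*√7 ≈ 35.0 - 13.229*I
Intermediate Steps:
-5*(-7 + √(-1 - 6)) = -5*(-7 + √(-7)) = -5*(-7 + I*√7) = 35 - 5*I*√7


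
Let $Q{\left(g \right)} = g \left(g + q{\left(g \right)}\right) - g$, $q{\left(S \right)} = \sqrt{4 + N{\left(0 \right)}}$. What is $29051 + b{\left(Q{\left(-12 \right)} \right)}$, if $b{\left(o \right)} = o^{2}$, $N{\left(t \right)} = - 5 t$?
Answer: $46475$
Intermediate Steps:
$q{\left(S \right)} = 2$ ($q{\left(S \right)} = \sqrt{4 - 0} = \sqrt{4 + 0} = \sqrt{4} = 2$)
$Q{\left(g \right)} = - g + g \left(2 + g\right)$ ($Q{\left(g \right)} = g \left(g + 2\right) - g = g \left(2 + g\right) - g = - g + g \left(2 + g\right)$)
$29051 + b{\left(Q{\left(-12 \right)} \right)} = 29051 + \left(- 12 \left(1 - 12\right)\right)^{2} = 29051 + \left(\left(-12\right) \left(-11\right)\right)^{2} = 29051 + 132^{2} = 29051 + 17424 = 46475$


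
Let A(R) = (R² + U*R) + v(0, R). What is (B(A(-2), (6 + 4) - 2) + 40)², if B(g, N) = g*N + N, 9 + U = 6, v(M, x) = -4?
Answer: 9216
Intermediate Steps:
U = -3 (U = -9 + 6 = -3)
A(R) = -4 + R² - 3*R (A(R) = (R² - 3*R) - 4 = -4 + R² - 3*R)
B(g, N) = N + N*g (B(g, N) = N*g + N = N + N*g)
(B(A(-2), (6 + 4) - 2) + 40)² = (((6 + 4) - 2)*(1 + (-4 + (-2)² - 3*(-2))) + 40)² = ((10 - 2)*(1 + (-4 + 4 + 6)) + 40)² = (8*(1 + 6) + 40)² = (8*7 + 40)² = (56 + 40)² = 96² = 9216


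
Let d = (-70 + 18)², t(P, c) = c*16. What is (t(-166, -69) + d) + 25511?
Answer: 27111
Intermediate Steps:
t(P, c) = 16*c
d = 2704 (d = (-52)² = 2704)
(t(-166, -69) + d) + 25511 = (16*(-69) + 2704) + 25511 = (-1104 + 2704) + 25511 = 1600 + 25511 = 27111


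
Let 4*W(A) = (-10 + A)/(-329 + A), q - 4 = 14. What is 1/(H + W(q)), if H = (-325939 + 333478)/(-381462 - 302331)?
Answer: -70886541/1237405 ≈ -57.286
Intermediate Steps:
H = -2513/227931 (H = 7539/(-683793) = 7539*(-1/683793) = -2513/227931 ≈ -0.011025)
q = 18 (q = 4 + 14 = 18)
W(A) = (-10 + A)/(4*(-329 + A)) (W(A) = ((-10 + A)/(-329 + A))/4 = (-10 + A)/(4*(-329 + A)))
1/(H + W(q)) = 1/(-2513/227931 + (-10 + 18)/(4*(-329 + 18))) = 1/(-2513/227931 + (1/4)*8/(-311)) = 1/(-2513/227931 + (1/4)*(-1/311)*8) = 1/(-2513/227931 - 2/311) = 1/(-1237405/70886541) = -70886541/1237405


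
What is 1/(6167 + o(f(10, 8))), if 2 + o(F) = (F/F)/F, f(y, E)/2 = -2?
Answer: 4/24659 ≈ 0.00016221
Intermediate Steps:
f(y, E) = -4 (f(y, E) = 2*(-2) = -4)
o(F) = -2 + 1/F (o(F) = -2 + (F/F)/F = -2 + 1/F)
1/(6167 + o(f(10, 8))) = 1/(6167 + (-2 + 1/(-4))) = 1/(6167 + (-2 - ¼)) = 1/(6167 - 9/4) = 1/(24659/4) = 4/24659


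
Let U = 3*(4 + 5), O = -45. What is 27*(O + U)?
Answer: -486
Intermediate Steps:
U = 27 (U = 3*9 = 27)
27*(O + U) = 27*(-45 + 27) = 27*(-18) = -486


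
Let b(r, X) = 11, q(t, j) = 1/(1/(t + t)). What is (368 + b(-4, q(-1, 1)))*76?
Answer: 28804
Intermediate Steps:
q(t, j) = 2*t (q(t, j) = 1/(1/(2*t)) = 2*t)
(368 + b(-4, q(-1, 1)))*76 = (368 + 11)*76 = 379*76 = 28804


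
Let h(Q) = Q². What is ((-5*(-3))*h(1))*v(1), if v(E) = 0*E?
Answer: 0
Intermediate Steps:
v(E) = 0
((-5*(-3))*h(1))*v(1) = (-5*(-3)*1²)*0 = (15*1)*0 = 15*0 = 0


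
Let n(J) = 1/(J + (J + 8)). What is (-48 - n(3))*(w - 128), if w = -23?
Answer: 101623/14 ≈ 7258.8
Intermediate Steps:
n(J) = 1/(8 + 2*J) (n(J) = 1/(J + (8 + J)) = 1/(8 + 2*J))
(-48 - n(3))*(w - 128) = (-48 - 1/(2*(4 + 3)))*(-23 - 128) = (-48 - 1/(2*7))*(-151) = (-48 - 1*1/14)*(-151) = (-48 - 1/14)*(-151) = -673/14*(-151) = 101623/14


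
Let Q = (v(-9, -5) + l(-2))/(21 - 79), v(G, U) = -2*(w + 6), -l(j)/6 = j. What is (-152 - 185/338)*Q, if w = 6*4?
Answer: -618732/4901 ≈ -126.25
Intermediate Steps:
w = 24
l(j) = -6*j
v(G, U) = -60 (v(G, U) = -2*(24 + 6) = -2*30 = -60)
Q = 24/29 (Q = (-60 - 6*(-2))/(21 - 79) = (-60 + 12)/(-58) = -48*(-1/58) = 24/29 ≈ 0.82759)
(-152 - 185/338)*Q = (-152 - 185/338)*(24/29) = -51561/338*24/29 = -618732/4901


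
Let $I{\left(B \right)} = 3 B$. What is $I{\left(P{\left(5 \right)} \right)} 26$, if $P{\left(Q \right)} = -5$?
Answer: $-390$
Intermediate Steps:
$I{\left(P{\left(5 \right)} \right)} 26 = 3 \left(-5\right) 26 = \left(-15\right) 26 = -390$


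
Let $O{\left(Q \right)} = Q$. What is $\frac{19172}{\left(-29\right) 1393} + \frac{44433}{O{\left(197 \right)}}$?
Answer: $\frac{1791183017}{7958209} \approx 225.07$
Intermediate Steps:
$\frac{19172}{\left(-29\right) 1393} + \frac{44433}{O{\left(197 \right)}} = \frac{19172}{\left(-29\right) 1393} + \frac{44433}{197} = \frac{19172}{-40397} + 44433 \cdot \frac{1}{197} = 19172 \left(- \frac{1}{40397}\right) + \frac{44433}{197} = - \frac{19172}{40397} + \frac{44433}{197} = \frac{1791183017}{7958209}$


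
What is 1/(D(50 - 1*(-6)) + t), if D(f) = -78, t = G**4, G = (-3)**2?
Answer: 1/6483 ≈ 0.00015425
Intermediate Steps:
G = 9
t = 6561 (t = 9**4 = 6561)
1/(D(50 - 1*(-6)) + t) = 1/(-78 + 6561) = 1/6483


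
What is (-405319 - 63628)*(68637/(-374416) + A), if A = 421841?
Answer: -74067342092296393/374416 ≈ -1.9782e+11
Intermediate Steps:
(-405319 - 63628)*(68637/(-374416) + A) = (-405319 - 63628)*(68637/(-374416) + 421841) = -468947*(68637*(-1/374416) + 421841) = -468947*(-68637/374416 + 421841) = -468947*157943951219/374416 = -74067342092296393/374416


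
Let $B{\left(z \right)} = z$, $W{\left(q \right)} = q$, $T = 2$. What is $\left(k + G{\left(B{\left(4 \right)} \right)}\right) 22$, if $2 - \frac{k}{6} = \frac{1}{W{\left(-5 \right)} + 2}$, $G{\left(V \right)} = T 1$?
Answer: $352$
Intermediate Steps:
$G{\left(V \right)} = 2$ ($G{\left(V \right)} = 2 \cdot 1 = 2$)
$k = 14$ ($k = 12 - \frac{6}{-5 + 2} = 12 - \frac{6}{-3} = 12 - -2 = 12 + 2 = 14$)
$\left(k + G{\left(B{\left(4 \right)} \right)}\right) 22 = \left(14 + 2\right) 22 = 16 \cdot 22 = 352$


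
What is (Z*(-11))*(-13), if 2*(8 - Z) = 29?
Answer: -1859/2 ≈ -929.50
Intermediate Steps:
Z = -13/2 (Z = 8 - ½*29 = 8 - 29/2 = -13/2 ≈ -6.5000)
(Z*(-11))*(-13) = -13/2*(-11)*(-13) = (143/2)*(-13) = -1859/2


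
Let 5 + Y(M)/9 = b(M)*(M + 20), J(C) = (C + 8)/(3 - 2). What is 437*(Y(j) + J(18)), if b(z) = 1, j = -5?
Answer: 50692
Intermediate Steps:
J(C) = 8 + C (J(C) = (8 + C)/1 = (8 + C)*1 = 8 + C)
Y(M) = 135 + 9*M (Y(M) = -45 + 9*(1*(M + 20)) = -45 + 9*(1*(20 + M)) = -45 + 9*(20 + M) = -45 + (180 + 9*M) = 135 + 9*M)
437*(Y(j) + J(18)) = 437*((135 + 9*(-5)) + (8 + 18)) = 437*((135 - 45) + 26) = 437*(90 + 26) = 437*116 = 50692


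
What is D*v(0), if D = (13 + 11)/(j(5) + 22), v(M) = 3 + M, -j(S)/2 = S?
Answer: 6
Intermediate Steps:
j(S) = -2*S
D = 2 (D = (13 + 11)/(-2*5 + 22) = 24/(-10 + 22) = 24/12 = 24*(1/12) = 2)
D*v(0) = 2*(3 + 0) = 2*3 = 6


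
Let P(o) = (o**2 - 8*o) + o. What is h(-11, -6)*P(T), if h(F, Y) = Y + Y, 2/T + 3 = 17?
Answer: 576/49 ≈ 11.755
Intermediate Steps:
T = 1/7 (T = 2/(-3 + 17) = 2/14 = 2*(1/14) = 1/7 ≈ 0.14286)
h(F, Y) = 2*Y
P(o) = o**2 - 7*o
h(-11, -6)*P(T) = (2*(-6))*((-7 + 1/7)/7) = -12*(-48)/(7*7) = -12*(-48/49) = 576/49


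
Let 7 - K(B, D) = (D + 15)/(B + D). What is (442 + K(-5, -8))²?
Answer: 34152336/169 ≈ 2.0208e+5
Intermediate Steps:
K(B, D) = 7 - (15 + D)/(B + D) (K(B, D) = 7 - (D + 15)/(B + D) = 7 - (15 + D)/(B + D))
(442 + K(-5, -8))² = (442 + (-15 + 6*(-8) + 7*(-5))/(-5 - 8))² = (442 + (-15 - 48 - 35)/(-13))² = (442 - 1/13*(-98))² = (442 + 98/13)² = (5844/13)² = 34152336/169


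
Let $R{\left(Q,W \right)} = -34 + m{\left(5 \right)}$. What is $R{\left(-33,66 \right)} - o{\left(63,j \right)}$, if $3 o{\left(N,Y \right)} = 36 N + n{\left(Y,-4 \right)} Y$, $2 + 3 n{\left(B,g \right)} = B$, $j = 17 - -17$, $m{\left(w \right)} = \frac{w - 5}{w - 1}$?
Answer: $- \frac{8198}{9} \approx -910.89$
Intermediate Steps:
$m{\left(w \right)} = \frac{-5 + w}{-1 + w}$
$j = 34$ ($j = 17 + 17 = 34$)
$n{\left(B,g \right)} = - \frac{2}{3} + \frac{B}{3}$
$R{\left(Q,W \right)} = -34$ ($R{\left(Q,W \right)} = -34 + \frac{-5 + 5}{-1 + 5} = -34 + \frac{1}{4} \cdot 0 = -34 + 0 = -34$)
$o{\left(N,Y \right)} = 12 N + \frac{Y \left(- \frac{2}{3} + \frac{Y}{3}\right)}{3}$ ($o{\left(N,Y \right)} = \frac{36 N + \left(- \frac{2}{3} + \frac{Y}{3}\right) Y}{3} = \frac{36 N + Y \left(- \frac{2}{3} + \frac{Y}{3}\right)}{3} = 12 N + \frac{Y \left(- \frac{2}{3} + \frac{Y}{3}\right)}{3}$)
$R{\left(-33,66 \right)} - o{\left(63,j \right)} = -34 - \left(12 \cdot 63 + \frac{1}{9} \cdot 34 \left(-2 + 34\right)\right) = -34 - \left(756 + \frac{1}{9} \cdot 34 \cdot 32\right) = -34 - \left(756 + \frac{1088}{9}\right) = -34 - \frac{7892}{9} = - \frac{8198}{9}$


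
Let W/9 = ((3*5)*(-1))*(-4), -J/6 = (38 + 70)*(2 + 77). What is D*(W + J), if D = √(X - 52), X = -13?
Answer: -50652*I*√65 ≈ -4.0837e+5*I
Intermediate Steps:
J = -51192 (J = -6*(38 + 70)*(2 + 77) = -648*79 = -6*8532 = -51192)
D = I*√65 (D = √(-13 - 52) = √(-65) = I*√65 ≈ 8.0623*I)
W = 540 (W = 9*(((3*5)*(-1))*(-4)) = 9*((15*(-1))*(-4)) = 9*(-15*(-4)) = 9*60 = 540)
D*(W + J) = (I*√65)*(540 - 51192) = (I*√65)*(-50652) = -50652*I*√65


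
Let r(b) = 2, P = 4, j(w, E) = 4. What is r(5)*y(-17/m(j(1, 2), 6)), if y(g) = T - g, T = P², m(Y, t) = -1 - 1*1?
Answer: 15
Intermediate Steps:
m(Y, t) = -2 (m(Y, t) = -1 - 1 = -2)
T = 16 (T = 4² = 16)
y(g) = 16 - g
r(5)*y(-17/m(j(1, 2), 6)) = 2*(16 - (-17)/(-2)) = 2*(16 - (-17)*(-1)/2) = 2*(16 - 1*17/2) = 2*(16 - 17/2) = 2*(15/2) = 15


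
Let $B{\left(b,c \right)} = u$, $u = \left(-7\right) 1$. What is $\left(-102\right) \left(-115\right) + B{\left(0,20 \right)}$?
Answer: $11723$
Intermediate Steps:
$u = -7$
$B{\left(b,c \right)} = -7$
$\left(-102\right) \left(-115\right) + B{\left(0,20 \right)} = \left(-102\right) \left(-115\right) - 7 = 11730 - 7 = 11723$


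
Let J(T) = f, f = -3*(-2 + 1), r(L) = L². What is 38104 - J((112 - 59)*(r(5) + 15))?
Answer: 38101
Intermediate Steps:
f = 3 (f = -3*(-1) = 3)
J(T) = 3
38104 - J((112 - 59)*(r(5) + 15)) = 38104 - 1*3 = 38104 - 3 = 38101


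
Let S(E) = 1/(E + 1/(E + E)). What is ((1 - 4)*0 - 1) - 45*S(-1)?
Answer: 29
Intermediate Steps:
S(E) = 1/(E + 1/(2*E))
((1 - 4)*0 - 1) - 45*S(-1) = ((1 - 4)*0 - 1) - 90*(-1)/(1 + 2*(-1)²) = (-3*0 - 1) - 90*(-1)/(1 + 2*1) = (0 - 1) - 90*(-1)/(1 + 2) = -1 - 90*(-1)/3 = -1 - 45*(-⅔) = -1 + 30 = 29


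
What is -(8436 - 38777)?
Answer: 30341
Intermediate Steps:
-(8436 - 38777) = -1*(-30341) = 30341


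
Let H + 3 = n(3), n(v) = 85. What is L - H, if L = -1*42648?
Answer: -42730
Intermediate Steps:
L = -42648
H = 82 (H = -3 + 85 = 82)
L - H = -42648 - 1*82 = -42648 - 82 = -42730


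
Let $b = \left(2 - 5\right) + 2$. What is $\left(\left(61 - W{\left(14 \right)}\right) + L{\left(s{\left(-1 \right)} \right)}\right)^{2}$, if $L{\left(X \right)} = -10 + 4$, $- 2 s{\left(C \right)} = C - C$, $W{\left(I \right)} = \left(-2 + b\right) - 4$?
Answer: $3844$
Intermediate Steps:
$b = -1$ ($b = -3 + 2 = -1$)
$W{\left(I \right)} = -7$ ($W{\left(I \right)} = \left(-2 - 1\right) - 4 = -3 - 4 = -7$)
$s{\left(C \right)} = 0$ ($s{\left(C \right)} = - \frac{C - C}{2} = \left(- \frac{1}{2}\right) 0 = 0$)
$L{\left(X \right)} = -6$
$\left(\left(61 - W{\left(14 \right)}\right) + L{\left(s{\left(-1 \right)} \right)}\right)^{2} = \left(\left(61 - -7\right) - 6\right)^{2} = \left(\left(61 + 7\right) - 6\right)^{2} = \left(68 - 6\right)^{2} = 62^{2} = 3844$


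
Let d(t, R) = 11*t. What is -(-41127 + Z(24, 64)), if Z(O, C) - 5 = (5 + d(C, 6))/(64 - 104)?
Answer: 1645589/40 ≈ 41140.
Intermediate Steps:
Z(O, C) = 39/8 - 11*C/40 (Z(O, C) = 5 + (5 + 11*C)/(64 - 104) = 5 + (5 + 11*C)/(-40) = 5 + (5 + 11*C)*(-1/40) = 5 + (-⅛ - 11*C/40) = 39/8 - 11*C/40)
-(-41127 + Z(24, 64)) = -(-41127 + (39/8 - 11/40*64)) = -(-41127 + (39/8 - 88/5)) = -(-41127 - 509/40) = -1*(-1645589/40) = 1645589/40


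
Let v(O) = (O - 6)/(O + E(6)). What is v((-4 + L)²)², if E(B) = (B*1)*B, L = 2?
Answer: 1/400 ≈ 0.0025000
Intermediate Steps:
E(B) = B² (E(B) = B*B = B²)
v(O) = (-6 + O)/(36 + O) (v(O) = (O - 6)/(O + 6²) = (-6 + O)/(O + 36) = (-6 + O)/(36 + O))
v((-4 + L)²)² = ((-6 + (-4 + 2)²)/(36 + (-4 + 2)²))² = ((-6 + (-2)²)/(36 + (-2)²))² = ((-6 + 4)/(36 + 4))² = (-2/40)² = ((1/40)*(-2))² = (-1/20)² = 1/400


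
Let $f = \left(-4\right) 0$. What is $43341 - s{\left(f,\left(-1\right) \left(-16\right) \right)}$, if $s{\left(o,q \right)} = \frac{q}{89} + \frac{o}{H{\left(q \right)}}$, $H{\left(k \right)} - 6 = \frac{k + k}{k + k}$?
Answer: $\frac{3857333}{89} \approx 43341.0$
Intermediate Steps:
$f = 0$
$H{\left(k \right)} = 7$ ($H{\left(k \right)} = 6 + \frac{k + k}{k + k} = 6 + \frac{2 k}{2 k} = 6 + 2 k \frac{1}{2 k} = 6 + 1 = 7$)
$s{\left(o,q \right)} = \frac{o}{7} + \frac{q}{89}$ ($s{\left(o,q \right)} = \frac{q}{89} + \frac{o}{7} = \frac{o}{7} + \frac{q}{89}$)
$43341 - s{\left(f,\left(-1\right) \left(-16\right) \right)} = 43341 - \left(\frac{1}{7} \cdot 0 + \frac{\left(-1\right) \left(-16\right)}{89}\right) = 43341 - \left(0 + \frac{1}{89} \cdot 16\right) = 43341 - \left(0 + \frac{16}{89}\right) = 43341 - \frac{16}{89} = \frac{3857333}{89}$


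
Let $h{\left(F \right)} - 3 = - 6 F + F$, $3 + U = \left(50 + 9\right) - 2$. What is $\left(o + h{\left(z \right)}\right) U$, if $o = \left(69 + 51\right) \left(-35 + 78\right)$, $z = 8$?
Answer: $276642$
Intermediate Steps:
$U = 54$ ($U = -3 + \left(\left(50 + 9\right) - 2\right) = -3 + \left(59 - 2\right) = -3 + 57 = 54$)
$h{\left(F \right)} = 3 - 5 F$ ($h{\left(F \right)} = 3 + \left(- 6 F + F\right) = 3 - 5 F$)
$o = 5160$ ($o = 120 \cdot 43 = 5160$)
$\left(o + h{\left(z \right)}\right) U = \left(5160 + \left(3 - 40\right)\right) 54 = \left(5160 - 37\right) 54 = 5123 \cdot 54 = 276642$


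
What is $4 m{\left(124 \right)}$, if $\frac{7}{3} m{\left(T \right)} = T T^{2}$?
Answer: $\frac{22879488}{7} \approx 3.2685 \cdot 10^{6}$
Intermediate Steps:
$m{\left(T \right)} = \frac{3 T^{3}}{7}$ ($m{\left(T \right)} = \frac{3 T T^{2}}{7} = \frac{3 T^{3}}{7}$)
$4 m{\left(124 \right)} = 4 \frac{3 \cdot 124^{3}}{7} = 4 \cdot \frac{3}{7} \cdot 1906624 = 4 \cdot \frac{5719872}{7} = \frac{22879488}{7}$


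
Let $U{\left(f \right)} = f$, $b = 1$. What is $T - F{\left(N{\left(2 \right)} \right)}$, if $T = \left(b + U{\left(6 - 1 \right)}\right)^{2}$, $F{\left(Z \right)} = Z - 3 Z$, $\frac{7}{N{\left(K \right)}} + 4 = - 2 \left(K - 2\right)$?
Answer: $\frac{65}{2} \approx 32.5$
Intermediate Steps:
$N{\left(K \right)} = - \frac{7}{2 K}$ ($N{\left(K \right)} = \frac{7}{-4 - 2 \left(K - 2\right)} = \frac{7}{-4 - 2 \left(-2 + K\right)} = \frac{7}{-4 - \left(-4 + 2 K\right)} = \frac{7}{\left(-2\right) K} = 7 \left(- \frac{1}{2 K}\right) = - \frac{7}{2 K}$)
$F{\left(Z \right)} = - 2 Z$
$T = 36$ ($T = \left(1 + \left(6 - 1\right)\right)^{2} = \left(1 + 5\right)^{2} = 6^{2} = 36$)
$T - F{\left(N{\left(2 \right)} \right)} = 36 - - 2 \left(- \frac{7}{2 \cdot 2}\right) = 36 - - 2 \left(\left(- \frac{7}{2}\right) \frac{1}{2}\right) = 36 - \left(-2\right) \left(- \frac{7}{4}\right) = 36 - \frac{7}{2} = \frac{65}{2}$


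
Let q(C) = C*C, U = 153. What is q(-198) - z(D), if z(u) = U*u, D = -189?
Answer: 68121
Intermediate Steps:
z(u) = 153*u
q(C) = C²
q(-198) - z(D) = (-198)² - 153*(-189) = 39204 - 1*(-28917) = 39204 + 28917 = 68121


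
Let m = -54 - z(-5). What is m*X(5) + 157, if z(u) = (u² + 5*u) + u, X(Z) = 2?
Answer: 59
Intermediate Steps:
z(u) = u² + 6*u
m = -49 (m = -54 - (-5)*(6 - 5) = -54 - (-5) = -54 - 1*(-5) = -54 + 5 = -49)
m*X(5) + 157 = -49*2 + 157 = -98 + 157 = 59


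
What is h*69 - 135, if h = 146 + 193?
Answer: 23256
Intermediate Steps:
h = 339
h*69 - 135 = 339*69 - 135 = 23391 - 135 = 23256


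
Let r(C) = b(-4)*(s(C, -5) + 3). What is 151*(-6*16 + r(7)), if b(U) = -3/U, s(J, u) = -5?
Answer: -29445/2 ≈ -14723.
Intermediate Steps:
r(C) = -3/2 (r(C) = (-3/(-4))*(-5 + 3) = -3*(-1/4)*(-2) = (3/4)*(-2) = -3/2)
151*(-6*16 + r(7)) = 151*(-6*16 - 3/2) = 151*(-96 - 3/2) = 151*(-195/2) = -29445/2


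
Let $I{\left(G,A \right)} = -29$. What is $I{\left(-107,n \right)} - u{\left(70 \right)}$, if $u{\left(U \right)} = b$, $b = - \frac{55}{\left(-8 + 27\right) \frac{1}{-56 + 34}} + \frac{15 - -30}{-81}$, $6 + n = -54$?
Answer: $- \frac{15754}{171} \approx -92.129$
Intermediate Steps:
$n = -60$ ($n = -6 - 54 = -60$)
$b = \frac{10795}{171}$ ($b = - \frac{55}{19 \frac{1}{-22}} + \left(15 + 30\right) \left(- \frac{1}{81}\right) = - \frac{55}{19 \left(- \frac{1}{22}\right)} + 45 \left(- \frac{1}{81}\right) = - \frac{55}{- \frac{19}{22}} - \frac{5}{9} = \left(-55\right) \left(- \frac{22}{19}\right) - \frac{5}{9} = \frac{1210}{19} - \frac{5}{9} = \frac{10795}{171} \approx 63.129$)
$u{\left(U \right)} = \frac{10795}{171}$
$I{\left(-107,n \right)} - u{\left(70 \right)} = -29 - \frac{10795}{171} = - \frac{15754}{171}$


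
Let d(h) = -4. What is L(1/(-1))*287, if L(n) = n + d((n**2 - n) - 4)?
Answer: -1435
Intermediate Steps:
L(n) = -4 + n (L(n) = n - 4 = -4 + n)
L(1/(-1))*287 = (-4 + 1/(-1))*287 = (-4 - 1)*287 = -5*287 = -1435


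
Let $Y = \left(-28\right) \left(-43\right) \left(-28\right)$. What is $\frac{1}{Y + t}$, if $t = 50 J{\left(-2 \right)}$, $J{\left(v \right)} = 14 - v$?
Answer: $- \frac{1}{32912} \approx -3.0384 \cdot 10^{-5}$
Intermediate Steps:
$Y = -33712$ ($Y = 1204 \left(-28\right) = -33712$)
$t = 800$ ($t = 50 \left(14 - -2\right) = 50 \left(14 + 2\right) = 50 \cdot 16 = 800$)
$\frac{1}{Y + t} = \frac{1}{-33712 + 800} = \frac{1}{-32912} = - \frac{1}{32912}$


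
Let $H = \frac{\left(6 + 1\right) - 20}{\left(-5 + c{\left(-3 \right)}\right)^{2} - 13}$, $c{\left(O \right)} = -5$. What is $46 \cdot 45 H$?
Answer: $- \frac{8970}{29} \approx -309.31$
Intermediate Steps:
$H = - \frac{13}{87}$ ($H = \frac{\left(6 + 1\right) - 20}{\left(-5 - 5\right)^{2} - 13} = \frac{7 - 20}{\left(-10\right)^{2} - 13} = - \frac{13}{100 - 13} = - \frac{13}{87} \approx -0.14943$)
$46 \cdot 45 H = 46 \cdot 45 \left(- \frac{13}{87}\right) = 2070 \left(- \frac{13}{87}\right) = - \frac{8970}{29}$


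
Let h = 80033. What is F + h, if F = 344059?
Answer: 424092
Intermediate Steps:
F + h = 344059 + 80033 = 424092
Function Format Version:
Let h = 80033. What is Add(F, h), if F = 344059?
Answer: 424092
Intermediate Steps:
Add(F, h) = Add(344059, 80033) = 424092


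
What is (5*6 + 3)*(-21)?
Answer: -693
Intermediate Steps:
(5*6 + 3)*(-21) = (30 + 3)*(-21) = 33*(-21) = -693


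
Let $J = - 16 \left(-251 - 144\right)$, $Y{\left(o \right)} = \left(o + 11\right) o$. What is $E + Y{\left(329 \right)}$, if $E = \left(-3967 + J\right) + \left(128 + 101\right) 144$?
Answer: $147189$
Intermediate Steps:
$Y{\left(o \right)} = o \left(11 + o\right)$ ($Y{\left(o \right)} = \left(11 + o\right) o = o \left(11 + o\right)$)
$J = 6320$ ($J = \left(-16\right) \left(-395\right) = 6320$)
$E = 35329$ ($E = \left(-3967 + 6320\right) + \left(128 + 101\right) 144 = 2353 + 229 \cdot 144 = 2353 + 32976 = 35329$)
$E + Y{\left(329 \right)} = 35329 + 329 \left(11 + 329\right) = 35329 + 329 \cdot 340 = 35329 + 111860 = 147189$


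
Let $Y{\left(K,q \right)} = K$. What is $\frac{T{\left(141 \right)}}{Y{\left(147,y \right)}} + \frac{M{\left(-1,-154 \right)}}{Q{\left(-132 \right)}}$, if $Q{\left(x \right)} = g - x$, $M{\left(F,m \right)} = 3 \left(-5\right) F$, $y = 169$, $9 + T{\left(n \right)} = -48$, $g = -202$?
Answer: $- \frac{59}{98} \approx -0.60204$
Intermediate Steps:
$T{\left(n \right)} = -57$ ($T{\left(n \right)} = -9 - 48 = -57$)
$M{\left(F,m \right)} = - 15 F$
$Q{\left(x \right)} = -202 - x$
$\frac{T{\left(141 \right)}}{Y{\left(147,y \right)}} + \frac{M{\left(-1,-154 \right)}}{Q{\left(-132 \right)}} = - \frac{57}{147} + \frac{\left(-15\right) \left(-1\right)}{-202 - -132} = \left(-57\right) \frac{1}{147} + \frac{15}{-202 + 132} = - \frac{19}{49} + \frac{15}{-70} = - \frac{19}{49} + 15 \left(- \frac{1}{70}\right) = - \frac{19}{49} - \frac{3}{14} = - \frac{59}{98}$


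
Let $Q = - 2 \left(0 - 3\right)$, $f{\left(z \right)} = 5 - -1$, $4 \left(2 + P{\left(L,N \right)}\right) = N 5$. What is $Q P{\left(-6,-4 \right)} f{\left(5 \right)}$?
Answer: $-252$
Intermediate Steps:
$P{\left(L,N \right)} = -2 + \frac{5 N}{4}$ ($P{\left(L,N \right)} = -2 + \frac{N 5}{4} = -2 + \frac{5 N}{4}$)
$f{\left(z \right)} = 6$ ($f{\left(z \right)} = 5 + 1 = 6$)
$Q = 6$ ($Q = \left(-2\right) \left(-3\right) = 6$)
$Q P{\left(-6,-4 \right)} f{\left(5 \right)} = 6 \left(-2 + \frac{5}{4} \left(-4\right)\right) 6 = 6 \left(-2 - 5\right) 6 = 6 \left(-7\right) 6 = \left(-42\right) 6 = -252$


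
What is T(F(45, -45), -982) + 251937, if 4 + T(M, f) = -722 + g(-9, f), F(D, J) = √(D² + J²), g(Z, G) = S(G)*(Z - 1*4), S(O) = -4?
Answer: 251263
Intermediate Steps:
g(Z, G) = 16 - 4*Z (g(Z, G) = -4*(Z - 1*4) = -4*(Z - 4) = -4*(-4 + Z) = 16 - 4*Z)
T(M, f) = -674 (T(M, f) = -4 + (-722 + (16 - 4*(-9))) = -4 + (-722 + (16 + 36)) = -4 + (-722 + 52) = -4 - 670 = -674)
T(F(45, -45), -982) + 251937 = -674 + 251937 = 251263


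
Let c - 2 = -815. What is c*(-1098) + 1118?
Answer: 893792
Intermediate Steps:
c = -813 (c = 2 - 815 = -813)
c*(-1098) + 1118 = -813*(-1098) + 1118 = 892674 + 1118 = 893792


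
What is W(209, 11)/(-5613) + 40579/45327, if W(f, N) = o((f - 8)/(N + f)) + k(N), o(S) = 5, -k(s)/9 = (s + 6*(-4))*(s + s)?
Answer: 12319066/28268939 ≈ 0.43578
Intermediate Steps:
k(s) = -18*s*(-24 + s) (k(s) = -9*(s + 6*(-4))*(s + s) = -9*(s - 24)*2*s = -9*(-24 + s)*2*s = -18*s*(-24 + s))
W(f, N) = 5 + 18*N*(24 - N)
W(209, 11)/(-5613) + 40579/45327 = (5 - 18*11*(-24 + 11))/(-5613) + 40579/45327 = (5 - 18*11*(-13))*(-1/5613) + 40579*(1/45327) = (5 + 2574)*(-1/5613) + 40579/45327 = 2579*(-1/5613) + 40579/45327 = -2579/5613 + 40579/45327 = 12319066/28268939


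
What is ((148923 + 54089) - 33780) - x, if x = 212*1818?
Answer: -216184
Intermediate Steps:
x = 385416
((148923 + 54089) - 33780) - x = ((148923 + 54089) - 33780) - 1*385416 = (203012 - 33780) - 385416 = 169232 - 385416 = -216184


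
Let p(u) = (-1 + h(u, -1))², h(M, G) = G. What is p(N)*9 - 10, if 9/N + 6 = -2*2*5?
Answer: 26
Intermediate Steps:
N = -9/26 (N = 9/(-6 - 2*2*5) = 9/(-6 - 4*5) = 9/(-6 - 20) = 9/(-26) = 9*(-1/26) = -9/26 ≈ -0.34615)
p(u) = 4 (p(u) = (-1 - 1)² = (-2)² = 4)
p(N)*9 - 10 = 4*9 - 10 = 36 - 10 = 26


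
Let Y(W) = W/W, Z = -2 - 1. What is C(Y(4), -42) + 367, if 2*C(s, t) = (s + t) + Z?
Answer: 345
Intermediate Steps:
Z = -3
Y(W) = 1
C(s, t) = -3/2 + s/2 + t/2 (C(s, t) = ((s + t) - 3)/2 = (-3 + s + t)/2 = -3/2 + s/2 + t/2)
C(Y(4), -42) + 367 = (-3/2 + (1/2)*1 + (1/2)*(-42)) + 367 = (-3/2 + 1/2 - 21) + 367 = -22 + 367 = 345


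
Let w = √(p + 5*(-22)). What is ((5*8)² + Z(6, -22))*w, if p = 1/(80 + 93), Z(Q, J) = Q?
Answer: 1606*I*√3292017/173 ≈ 16843.0*I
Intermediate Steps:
p = 1/173 ≈ 0.0057803
w = I*√3292017/173 (w = √(1/173 + 5*(-22)) = √(1/173 - 110) = √(-19029/173) = I*√3292017/173 ≈ 10.488*I)
((5*8)² + Z(6, -22))*w = ((5*8)² + 6)*(I*√3292017/173) = (40² + 6)*(I*√3292017/173) = (1600 + 6)*(I*√3292017/173) = 1606*(I*√3292017/173) = 1606*I*√3292017/173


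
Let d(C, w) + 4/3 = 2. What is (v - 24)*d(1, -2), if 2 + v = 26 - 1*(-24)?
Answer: 16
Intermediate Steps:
v = 48 (v = -2 + (26 - 1*(-24)) = -2 + (26 + 24) = -2 + 50 = 48)
d(C, w) = ⅔ (d(C, w) = -4/3 + 2 = ⅔)
(v - 24)*d(1, -2) = (48 - 24)*(⅔) = 24*(⅔) = 16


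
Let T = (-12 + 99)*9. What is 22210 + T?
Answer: 22993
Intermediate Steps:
T = 783 (T = 87*9 = 783)
22210 + T = 22210 + 783 = 22993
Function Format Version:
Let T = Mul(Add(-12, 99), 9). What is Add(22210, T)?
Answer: 22993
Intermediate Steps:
T = 783 (T = Mul(87, 9) = 783)
Add(22210, T) = Add(22210, 783) = 22993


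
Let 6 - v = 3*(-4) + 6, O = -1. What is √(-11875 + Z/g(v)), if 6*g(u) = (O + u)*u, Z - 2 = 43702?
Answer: I*√1196503/11 ≈ 99.441*I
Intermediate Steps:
Z = 43704 (Z = 2 + 43702 = 43704)
v = 12 (v = 6 - (3*(-4) + 6) = 6 - (-12 + 6) = 6 - 1*(-6) = 6 + 6 = 12)
g(u) = u*(-1 + u)/6 (g(u) = ((-1 + u)*u)/6 = (u*(-1 + u))/6 = u*(-1 + u)/6)
√(-11875 + Z/g(v)) = √(-11875 + 43704/(((⅙)*12*(-1 + 12)))) = √(-11875 + 43704/(((⅙)*12*11))) = √(-11875 + 43704/22) = √(-11875 + 43704*(1/22)) = √(-11875 + 21852/11) = √(-108773/11) = I*√1196503/11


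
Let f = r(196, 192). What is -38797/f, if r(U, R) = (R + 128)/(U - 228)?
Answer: 38797/10 ≈ 3879.7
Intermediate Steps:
r(U, R) = (128 + R)/(-228 + U)
f = -10 (f = (128 + 192)/(-228 + 196) = 320/(-32) = -1/32*320 = -10)
-38797/f = -38797/(-10) = -38797*(-⅒) = 38797/10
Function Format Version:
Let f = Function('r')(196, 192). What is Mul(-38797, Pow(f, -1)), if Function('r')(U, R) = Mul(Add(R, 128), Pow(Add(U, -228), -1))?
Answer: Rational(38797, 10) ≈ 3879.7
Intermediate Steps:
Function('r')(U, R) = Mul(Pow(Add(-228, U), -1), Add(128, R)) (Function('r')(U, R) = Mul(Add(128, R), Pow(Add(-228, U), -1)) = Mul(Pow(Add(-228, U), -1), Add(128, R)))
f = -10 (f = Mul(Pow(Add(-228, 196), -1), Add(128, 192)) = Mul(Pow(-32, -1), 320) = Mul(Rational(-1, 32), 320) = -10)
Mul(-38797, Pow(f, -1)) = Mul(-38797, Pow(-10, -1)) = Mul(-38797, Rational(-1, 10)) = Rational(38797, 10)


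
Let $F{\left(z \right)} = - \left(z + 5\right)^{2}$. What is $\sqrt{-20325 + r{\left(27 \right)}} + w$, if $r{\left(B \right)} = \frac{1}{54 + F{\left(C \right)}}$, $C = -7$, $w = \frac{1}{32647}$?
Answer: $\frac{1}{32647} + \frac{i \sqrt{2032498}}{10} \approx 3.0631 \cdot 10^{-5} + 142.57 i$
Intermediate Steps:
$w = \frac{1}{32647} \approx 3.0631 \cdot 10^{-5}$
$F{\left(z \right)} = - \left(5 + z\right)^{2}$
$r{\left(B \right)} = \frac{1}{50}$ ($r{\left(B \right)} = \frac{1}{54 - \left(5 - 7\right)^{2}} = \frac{1}{54 - \left(-2\right)^{2}} = \frac{1}{54 - 4} = \frac{1}{50}$)
$\sqrt{-20325 + r{\left(27 \right)}} + w = \sqrt{-20325 + \frac{1}{50}} + \frac{1}{32647} = \sqrt{- \frac{1016249}{50}} + \frac{1}{32647} = \frac{i \sqrt{2032498}}{10} + \frac{1}{32647} = \frac{1}{32647} + \frac{i \sqrt{2032498}}{10}$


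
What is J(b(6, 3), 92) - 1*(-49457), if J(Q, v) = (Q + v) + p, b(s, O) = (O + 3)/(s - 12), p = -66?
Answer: 49482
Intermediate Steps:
b(s, O) = (3 + O)/(-12 + s)
J(Q, v) = -66 + Q + v (J(Q, v) = (Q + v) - 66 = -66 + Q + v)
J(b(6, 3), 92) - 1*(-49457) = (-66 + (3 + 3)/(-12 + 6) + 92) - 1*(-49457) = (-66 + 6/(-6) + 92) + 49457 = (-66 - ⅙*6 + 92) + 49457 = (-66 - 1 + 92) + 49457 = 25 + 49457 = 49482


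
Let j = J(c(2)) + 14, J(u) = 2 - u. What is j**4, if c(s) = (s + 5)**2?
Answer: 1185921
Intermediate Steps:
c(s) = (5 + s)**2
j = -33 (j = (2 - (5 + 2)**2) + 14 = (2 - 1*7**2) + 14 = (2 - 1*49) + 14 = (2 - 49) + 14 = -47 + 14 = -33)
j**4 = (-33)**4 = 1185921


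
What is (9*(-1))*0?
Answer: 0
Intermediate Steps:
(9*(-1))*0 = -9*0 = 0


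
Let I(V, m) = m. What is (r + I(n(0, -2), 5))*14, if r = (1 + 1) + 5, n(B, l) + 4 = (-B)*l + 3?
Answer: 168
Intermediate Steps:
n(B, l) = -1 - B*l (n(B, l) = -4 + ((-B)*l + 3) = -4 + (-B*l + 3) = -4 + (3 - B*l) = -1 - B*l)
r = 7 (r = 2 + 5 = 7)
(r + I(n(0, -2), 5))*14 = (7 + 5)*14 = 12*14 = 168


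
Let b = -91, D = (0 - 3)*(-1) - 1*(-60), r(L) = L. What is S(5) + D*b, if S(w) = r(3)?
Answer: -5730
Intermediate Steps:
S(w) = 3
D = 63 (D = -3*(-1) + 60 = 3 + 60 = 63)
S(5) + D*b = 3 + 63*(-91) = 3 - 5733 = -5730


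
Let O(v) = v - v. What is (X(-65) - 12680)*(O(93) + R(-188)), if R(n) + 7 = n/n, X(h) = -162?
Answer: 77052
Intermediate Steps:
O(v) = 0
R(n) = -6 (R(n) = -7 + n/n = -7 + 1 = -6)
(X(-65) - 12680)*(O(93) + R(-188)) = (-162 - 12680)*(0 - 6) = -12842*(-6) = 77052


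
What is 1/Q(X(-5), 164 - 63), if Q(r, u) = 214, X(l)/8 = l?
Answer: 1/214 ≈ 0.0046729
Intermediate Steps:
X(l) = 8*l
1/Q(X(-5), 164 - 63) = 1/214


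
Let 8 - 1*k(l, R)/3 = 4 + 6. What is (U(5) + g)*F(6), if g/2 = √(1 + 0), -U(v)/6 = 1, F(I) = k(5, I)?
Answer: 24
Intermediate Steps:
k(l, R) = -6 (k(l, R) = 24 - 3*(4 + 6) = 24 - 3*10 = 24 - 30 = -6)
F(I) = -6
U(v) = -6 (U(v) = -6*1 = -6)
g = 2 (g = 2*√(1 + 0) = 2*√1 = 2*1 = 2)
(U(5) + g)*F(6) = (-6 + 2)*(-6) = -4*(-6) = 24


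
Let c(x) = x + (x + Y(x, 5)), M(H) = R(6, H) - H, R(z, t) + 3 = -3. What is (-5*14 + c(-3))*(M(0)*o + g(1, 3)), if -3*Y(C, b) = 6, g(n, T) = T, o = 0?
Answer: -234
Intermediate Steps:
Y(C, b) = -2 (Y(C, b) = -⅓*6 = -2)
R(z, t) = -6 (R(z, t) = -3 - 3 = -6)
M(H) = -6 - H
c(x) = -2 + 2*x (c(x) = x + (x - 2) = x + (-2 + x) = -2 + 2*x)
(-5*14 + c(-3))*(M(0)*o + g(1, 3)) = (-5*14 + (-2 + 2*(-3)))*((-6 - 1*0)*0 + 3) = (-70 + (-2 - 6))*((-6 + 0)*0 + 3) = (-70 - 8)*(-6*0 + 3) = -78*(0 + 3) = -78*3 = -234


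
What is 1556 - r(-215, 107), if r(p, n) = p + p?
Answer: 1986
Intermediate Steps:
r(p, n) = 2*p
1556 - r(-215, 107) = 1556 - 2*(-215) = 1556 - 1*(-430) = 1556 + 430 = 1986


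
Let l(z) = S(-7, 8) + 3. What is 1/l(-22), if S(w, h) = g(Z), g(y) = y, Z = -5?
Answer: -½ ≈ -0.50000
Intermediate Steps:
S(w, h) = -5
l(z) = -2 (l(z) = -5 + 3 = -2)
1/l(-22) = 1/(-2) = -½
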